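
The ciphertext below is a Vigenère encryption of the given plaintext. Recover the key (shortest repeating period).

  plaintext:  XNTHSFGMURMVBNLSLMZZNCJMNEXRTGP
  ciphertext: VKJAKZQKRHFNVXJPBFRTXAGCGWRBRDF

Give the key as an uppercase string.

  i= 0: V-X = 24 → Y
  i= 1: K-N = 23 → X
  i= 2: J-T = 16 → Q
  i= 3: A-H = 19 → T
  i= 4: K-S = 18 → S
  i= 5: Z-F = 20 → U
  i= 6: Q-G = 10 → K
  i= 7: K-M = 24 → Y
  i= 8: R-U = 23 → X
  i= 9: H-R = 16 → Q
  i=10: F-M = 19 → T
  i=11: N-V = 18 → S
  i=12: V-B = 20 → U
  i=13: X-N = 10 → K
  i=14: J-L = 24 → Y
  i=15: P-S = 23 → X
  i=16: B-L = 16 → Q
  i=17: F-M = 19 → T
  i=18: R-Z = 18 → S
  i=19: T-Z = 20 → U
  i=20: X-N = 10 → K
  i=21: A-C = 24 → Y
  i=22: G-J = 23 → X
  i=23: C-M = 16 → Q
  i=24: G-N = 19 → T
  i=25: W-E = 18 → S
  i=26: R-X = 20 → U
  i=27: B-R = 10 → K
  i=28: R-T = 24 → Y
  i=29: D-G = 23 → X
  i=30: F-P = 16 → Q
  shifts repeat with period 7: YXQTSUK

YXQTSUK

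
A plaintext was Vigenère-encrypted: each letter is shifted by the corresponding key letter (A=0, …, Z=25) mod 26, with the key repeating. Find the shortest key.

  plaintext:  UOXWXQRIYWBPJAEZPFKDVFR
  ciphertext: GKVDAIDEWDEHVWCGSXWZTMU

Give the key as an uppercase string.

MWYHDS

  i= 0: G-U = 12 → M
  i= 1: K-O = 22 → W
  i= 2: V-X = 24 → Y
  i= 3: D-W =  7 → H
  i= 4: A-X =  3 → D
  i= 5: I-Q = 18 → S
  i= 6: D-R = 12 → M
  i= 7: E-I = 22 → W
  i= 8: W-Y = 24 → Y
  i= 9: D-W =  7 → H
  i=10: E-B =  3 → D
  i=11: H-P = 18 → S
  i=12: V-J = 12 → M
  i=13: W-A = 22 → W
  i=14: C-E = 24 → Y
  i=15: G-Z =  7 → H
  i=16: S-P =  3 → D
  i=17: X-F = 18 → S
  i=18: W-K = 12 → M
  i=19: Z-D = 22 → W
  i=20: T-V = 24 → Y
  i=21: M-F =  7 → H
  i=22: U-R =  3 → D
  shifts repeat with period 6: MWYHDS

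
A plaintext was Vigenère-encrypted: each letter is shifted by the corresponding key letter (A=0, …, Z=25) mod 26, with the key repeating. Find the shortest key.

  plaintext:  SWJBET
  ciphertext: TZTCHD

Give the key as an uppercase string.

  i= 0: T-S =  1 → B
  i= 1: Z-W =  3 → D
  i= 2: T-J = 10 → K
  i= 3: C-B =  1 → B
  i= 4: H-E =  3 → D
  i= 5: D-T = 10 → K
  shifts repeat with period 3: BDK

BDK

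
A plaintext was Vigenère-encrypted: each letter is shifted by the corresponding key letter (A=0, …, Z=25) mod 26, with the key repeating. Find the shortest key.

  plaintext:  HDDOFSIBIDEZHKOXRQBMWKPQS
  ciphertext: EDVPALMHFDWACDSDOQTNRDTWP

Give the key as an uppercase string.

  i= 0: E-H = 23 → X
  i= 1: D-D =  0 → A
  i= 2: V-D = 18 → S
  i= 3: P-O =  1 → B
  i= 4: A-F = 21 → V
  i= 5: L-S = 19 → T
  i= 6: M-I =  4 → E
  i= 7: H-B =  6 → G
  i= 8: F-I = 23 → X
  i= 9: D-D =  0 → A
  i=10: W-E = 18 → S
  i=11: A-Z =  1 → B
  i=12: C-H = 21 → V
  i=13: D-K = 19 → T
  i=14: S-O =  4 → E
  i=15: D-X =  6 → G
  i=16: O-R = 23 → X
  i=17: Q-Q =  0 → A
  i=18: T-B = 18 → S
  i=19: N-M =  1 → B
  i=20: R-W = 21 → V
  i=21: D-K = 19 → T
  i=22: T-P =  4 → E
  i=23: W-Q =  6 → G
  i=24: P-S = 23 → X
  shifts repeat with period 8: XASBVTEG

XASBVTEG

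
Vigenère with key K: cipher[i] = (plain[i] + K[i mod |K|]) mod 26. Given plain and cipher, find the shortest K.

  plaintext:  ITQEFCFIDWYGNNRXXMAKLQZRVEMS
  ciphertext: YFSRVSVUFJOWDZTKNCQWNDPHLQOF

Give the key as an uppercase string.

QMCNQQ

  i= 0: Y-I = 16 → Q
  i= 1: F-T = 12 → M
  i= 2: S-Q =  2 → C
  i= 3: R-E = 13 → N
  i= 4: V-F = 16 → Q
  i= 5: S-C = 16 → Q
  i= 6: V-F = 16 → Q
  i= 7: U-I = 12 → M
  i= 8: F-D =  2 → C
  i= 9: J-W = 13 → N
  i=10: O-Y = 16 → Q
  i=11: W-G = 16 → Q
  i=12: D-N = 16 → Q
  i=13: Z-N = 12 → M
  i=14: T-R =  2 → C
  i=15: K-X = 13 → N
  i=16: N-X = 16 → Q
  i=17: C-M = 16 → Q
  i=18: Q-A = 16 → Q
  i=19: W-K = 12 → M
  i=20: N-L =  2 → C
  i=21: D-Q = 13 → N
  i=22: P-Z = 16 → Q
  i=23: H-R = 16 → Q
  i=24: L-V = 16 → Q
  i=25: Q-E = 12 → M
  i=26: O-M =  2 → C
  i=27: F-S = 13 → N
  shifts repeat with period 6: QMCNQQ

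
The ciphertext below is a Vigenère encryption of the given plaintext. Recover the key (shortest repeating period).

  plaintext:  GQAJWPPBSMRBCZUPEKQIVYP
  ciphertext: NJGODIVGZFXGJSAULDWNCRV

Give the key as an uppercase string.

HTGF

  i= 0: N-G =  7 → H
  i= 1: J-Q = 19 → T
  i= 2: G-A =  6 → G
  i= 3: O-J =  5 → F
  i= 4: D-W =  7 → H
  i= 5: I-P = 19 → T
  i= 6: V-P =  6 → G
  i= 7: G-B =  5 → F
  i= 8: Z-S =  7 → H
  i= 9: F-M = 19 → T
  i=10: X-R =  6 → G
  i=11: G-B =  5 → F
  i=12: J-C =  7 → H
  i=13: S-Z = 19 → T
  i=14: A-U =  6 → G
  i=15: U-P =  5 → F
  i=16: L-E =  7 → H
  i=17: D-K = 19 → T
  i=18: W-Q =  6 → G
  i=19: N-I =  5 → F
  i=20: C-V =  7 → H
  i=21: R-Y = 19 → T
  i=22: V-P =  6 → G
  shifts repeat with period 4: HTGF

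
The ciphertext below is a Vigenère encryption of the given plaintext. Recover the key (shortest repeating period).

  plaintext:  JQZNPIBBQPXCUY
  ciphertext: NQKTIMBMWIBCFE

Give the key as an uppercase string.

EALGT

  i= 0: N-J =  4 → E
  i= 1: Q-Q =  0 → A
  i= 2: K-Z = 11 → L
  i= 3: T-N =  6 → G
  i= 4: I-P = 19 → T
  i= 5: M-I =  4 → E
  i= 6: B-B =  0 → A
  i= 7: M-B = 11 → L
  i= 8: W-Q =  6 → G
  i= 9: I-P = 19 → T
  i=10: B-X =  4 → E
  i=11: C-C =  0 → A
  i=12: F-U = 11 → L
  i=13: E-Y =  6 → G
  shifts repeat with period 5: EALGT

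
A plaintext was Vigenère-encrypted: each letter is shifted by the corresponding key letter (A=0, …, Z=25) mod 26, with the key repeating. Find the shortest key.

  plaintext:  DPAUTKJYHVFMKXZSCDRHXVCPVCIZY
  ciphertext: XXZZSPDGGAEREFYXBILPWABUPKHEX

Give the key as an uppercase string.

  i= 0: X-D = 20 → U
  i= 1: X-P =  8 → I
  i= 2: Z-A = 25 → Z
  i= 3: Z-U =  5 → F
  i= 4: S-T = 25 → Z
  i= 5: P-K =  5 → F
  i= 6: D-J = 20 → U
  i= 7: G-Y =  8 → I
  i= 8: G-H = 25 → Z
  i= 9: A-V =  5 → F
  i=10: E-F = 25 → Z
  i=11: R-M =  5 → F
  i=12: E-K = 20 → U
  i=13: F-X =  8 → I
  i=14: Y-Z = 25 → Z
  i=15: X-S =  5 → F
  i=16: B-C = 25 → Z
  i=17: I-D =  5 → F
  i=18: L-R = 20 → U
  i=19: P-H =  8 → I
  i=20: W-X = 25 → Z
  i=21: A-V =  5 → F
  i=22: B-C = 25 → Z
  i=23: U-P =  5 → F
  i=24: P-V = 20 → U
  i=25: K-C =  8 → I
  i=26: H-I = 25 → Z
  i=27: E-Z =  5 → F
  i=28: X-Y = 25 → Z
  shifts repeat with period 6: UIZFZF

UIZFZF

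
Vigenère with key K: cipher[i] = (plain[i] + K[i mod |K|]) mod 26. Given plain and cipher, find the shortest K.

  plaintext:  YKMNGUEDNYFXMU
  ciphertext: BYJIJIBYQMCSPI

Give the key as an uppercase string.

DOXV

  i= 0: B-Y =  3 → D
  i= 1: Y-K = 14 → O
  i= 2: J-M = 23 → X
  i= 3: I-N = 21 → V
  i= 4: J-G =  3 → D
  i= 5: I-U = 14 → O
  i= 6: B-E = 23 → X
  i= 7: Y-D = 21 → V
  i= 8: Q-N =  3 → D
  i= 9: M-Y = 14 → O
  i=10: C-F = 23 → X
  i=11: S-X = 21 → V
  i=12: P-M =  3 → D
  i=13: I-U = 14 → O
  shifts repeat with period 4: DOXV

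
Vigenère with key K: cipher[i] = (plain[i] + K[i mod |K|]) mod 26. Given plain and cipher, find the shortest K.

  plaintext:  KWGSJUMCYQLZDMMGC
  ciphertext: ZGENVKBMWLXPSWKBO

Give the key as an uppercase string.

PKYVMQ

  i= 0: Z-K = 15 → P
  i= 1: G-W = 10 → K
  i= 2: E-G = 24 → Y
  i= 3: N-S = 21 → V
  i= 4: V-J = 12 → M
  i= 5: K-U = 16 → Q
  i= 6: B-M = 15 → P
  i= 7: M-C = 10 → K
  i= 8: W-Y = 24 → Y
  i= 9: L-Q = 21 → V
  i=10: X-L = 12 → M
  i=11: P-Z = 16 → Q
  i=12: S-D = 15 → P
  i=13: W-M = 10 → K
  i=14: K-M = 24 → Y
  i=15: B-G = 21 → V
  i=16: O-C = 12 → M
  shifts repeat with period 6: PKYVMQ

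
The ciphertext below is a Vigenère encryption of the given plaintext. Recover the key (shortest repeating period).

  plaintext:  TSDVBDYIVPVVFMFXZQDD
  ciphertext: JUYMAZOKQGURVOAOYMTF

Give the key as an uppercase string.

QCVRZW

  i= 0: J-T = 16 → Q
  i= 1: U-S =  2 → C
  i= 2: Y-D = 21 → V
  i= 3: M-V = 17 → R
  i= 4: A-B = 25 → Z
  i= 5: Z-D = 22 → W
  i= 6: O-Y = 16 → Q
  i= 7: K-I =  2 → C
  i= 8: Q-V = 21 → V
  i= 9: G-P = 17 → R
  i=10: U-V = 25 → Z
  i=11: R-V = 22 → W
  i=12: V-F = 16 → Q
  i=13: O-M =  2 → C
  i=14: A-F = 21 → V
  i=15: O-X = 17 → R
  i=16: Y-Z = 25 → Z
  i=17: M-Q = 22 → W
  i=18: T-D = 16 → Q
  i=19: F-D =  2 → C
  shifts repeat with period 6: QCVRZW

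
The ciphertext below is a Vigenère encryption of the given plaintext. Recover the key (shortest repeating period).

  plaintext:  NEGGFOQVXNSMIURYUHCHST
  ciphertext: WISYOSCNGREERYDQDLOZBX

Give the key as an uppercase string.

JEMS

  i= 0: W-N =  9 → J
  i= 1: I-E =  4 → E
  i= 2: S-G = 12 → M
  i= 3: Y-G = 18 → S
  i= 4: O-F =  9 → J
  i= 5: S-O =  4 → E
  i= 6: C-Q = 12 → M
  i= 7: N-V = 18 → S
  i= 8: G-X =  9 → J
  i= 9: R-N =  4 → E
  i=10: E-S = 12 → M
  i=11: E-M = 18 → S
  i=12: R-I =  9 → J
  i=13: Y-U =  4 → E
  i=14: D-R = 12 → M
  i=15: Q-Y = 18 → S
  i=16: D-U =  9 → J
  i=17: L-H =  4 → E
  i=18: O-C = 12 → M
  i=19: Z-H = 18 → S
  i=20: B-S =  9 → J
  i=21: X-T =  4 → E
  shifts repeat with period 4: JEMS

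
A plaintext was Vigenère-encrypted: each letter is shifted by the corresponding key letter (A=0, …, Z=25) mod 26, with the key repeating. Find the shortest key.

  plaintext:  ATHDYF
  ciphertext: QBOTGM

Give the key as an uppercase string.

QIH

  i= 0: Q-A = 16 → Q
  i= 1: B-T =  8 → I
  i= 2: O-H =  7 → H
  i= 3: T-D = 16 → Q
  i= 4: G-Y =  8 → I
  i= 5: M-F =  7 → H
  shifts repeat with period 3: QIH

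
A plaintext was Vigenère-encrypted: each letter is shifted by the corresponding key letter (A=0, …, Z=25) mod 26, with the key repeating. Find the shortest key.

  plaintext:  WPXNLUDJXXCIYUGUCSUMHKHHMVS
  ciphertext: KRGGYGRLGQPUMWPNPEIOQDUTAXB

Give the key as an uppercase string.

  i= 0: K-W = 14 → O
  i= 1: R-P =  2 → C
  i= 2: G-X =  9 → J
  i= 3: G-N = 19 → T
  i= 4: Y-L = 13 → N
  i= 5: G-U = 12 → M
  i= 6: R-D = 14 → O
  i= 7: L-J =  2 → C
  i= 8: G-X =  9 → J
  i= 9: Q-X = 19 → T
  i=10: P-C = 13 → N
  i=11: U-I = 12 → M
  i=12: M-Y = 14 → O
  i=13: W-U =  2 → C
  i=14: P-G =  9 → J
  i=15: N-U = 19 → T
  i=16: P-C = 13 → N
  i=17: E-S = 12 → M
  i=18: I-U = 14 → O
  i=19: O-M =  2 → C
  i=20: Q-H =  9 → J
  i=21: D-K = 19 → T
  i=22: U-H = 13 → N
  i=23: T-H = 12 → M
  i=24: A-M = 14 → O
  i=25: X-V =  2 → C
  i=26: B-S =  9 → J
  shifts repeat with period 6: OCJTNM

OCJTNM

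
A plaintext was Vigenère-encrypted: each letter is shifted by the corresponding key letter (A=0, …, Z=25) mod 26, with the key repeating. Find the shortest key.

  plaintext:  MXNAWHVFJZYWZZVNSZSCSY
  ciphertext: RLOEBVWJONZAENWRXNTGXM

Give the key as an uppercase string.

  i= 0: R-M =  5 → F
  i= 1: L-X = 14 → O
  i= 2: O-N =  1 → B
  i= 3: E-A =  4 → E
  i= 4: B-W =  5 → F
  i= 5: V-H = 14 → O
  i= 6: W-V =  1 → B
  i= 7: J-F =  4 → E
  i= 8: O-J =  5 → F
  i= 9: N-Z = 14 → O
  i=10: Z-Y =  1 → B
  i=11: A-W =  4 → E
  i=12: E-Z =  5 → F
  i=13: N-Z = 14 → O
  i=14: W-V =  1 → B
  i=15: R-N =  4 → E
  i=16: X-S =  5 → F
  i=17: N-Z = 14 → O
  i=18: T-S =  1 → B
  i=19: G-C =  4 → E
  i=20: X-S =  5 → F
  i=21: M-Y = 14 → O
  shifts repeat with period 4: FOBE

FOBE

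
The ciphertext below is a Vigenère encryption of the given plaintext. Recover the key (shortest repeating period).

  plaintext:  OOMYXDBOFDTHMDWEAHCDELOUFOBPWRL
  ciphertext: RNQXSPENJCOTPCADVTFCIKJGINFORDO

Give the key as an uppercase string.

DZEZVM

  i= 0: R-O =  3 → D
  i= 1: N-O = 25 → Z
  i= 2: Q-M =  4 → E
  i= 3: X-Y = 25 → Z
  i= 4: S-X = 21 → V
  i= 5: P-D = 12 → M
  i= 6: E-B =  3 → D
  i= 7: N-O = 25 → Z
  i= 8: J-F =  4 → E
  i= 9: C-D = 25 → Z
  i=10: O-T = 21 → V
  i=11: T-H = 12 → M
  i=12: P-M =  3 → D
  i=13: C-D = 25 → Z
  i=14: A-W =  4 → E
  i=15: D-E = 25 → Z
  i=16: V-A = 21 → V
  i=17: T-H = 12 → M
  i=18: F-C =  3 → D
  i=19: C-D = 25 → Z
  i=20: I-E =  4 → E
  i=21: K-L = 25 → Z
  i=22: J-O = 21 → V
  i=23: G-U = 12 → M
  i=24: I-F =  3 → D
  i=25: N-O = 25 → Z
  i=26: F-B =  4 → E
  i=27: O-P = 25 → Z
  i=28: R-W = 21 → V
  i=29: D-R = 12 → M
  i=30: O-L =  3 → D
  shifts repeat with period 6: DZEZVM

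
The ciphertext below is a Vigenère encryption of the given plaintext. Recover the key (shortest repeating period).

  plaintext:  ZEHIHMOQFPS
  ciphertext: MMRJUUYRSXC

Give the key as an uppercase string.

  i= 0: M-Z = 13 → N
  i= 1: M-E =  8 → I
  i= 2: R-H = 10 → K
  i= 3: J-I =  1 → B
  i= 4: U-H = 13 → N
  i= 5: U-M =  8 → I
  i= 6: Y-O = 10 → K
  i= 7: R-Q =  1 → B
  i= 8: S-F = 13 → N
  i= 9: X-P =  8 → I
  i=10: C-S = 10 → K
  shifts repeat with period 4: NIKB

NIKB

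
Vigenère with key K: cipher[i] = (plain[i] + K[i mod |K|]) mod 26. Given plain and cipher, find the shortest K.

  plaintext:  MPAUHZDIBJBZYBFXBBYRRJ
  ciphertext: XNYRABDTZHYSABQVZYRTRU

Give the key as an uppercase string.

  i= 0: X-M = 11 → L
  i= 1: N-P = 24 → Y
  i= 2: Y-A = 24 → Y
  i= 3: R-U = 23 → X
  i= 4: A-H = 19 → T
  i= 5: B-Z =  2 → C
  i= 6: D-D =  0 → A
  i= 7: T-I = 11 → L
  i= 8: Z-B = 24 → Y
  i= 9: H-J = 24 → Y
  i=10: Y-B = 23 → X
  i=11: S-Z = 19 → T
  i=12: A-Y =  2 → C
  i=13: B-B =  0 → A
  i=14: Q-F = 11 → L
  i=15: V-X = 24 → Y
  i=16: Z-B = 24 → Y
  i=17: Y-B = 23 → X
  i=18: R-Y = 19 → T
  i=19: T-R =  2 → C
  i=20: R-R =  0 → A
  i=21: U-J = 11 → L
  shifts repeat with period 7: LYYXTCA

LYYXTCA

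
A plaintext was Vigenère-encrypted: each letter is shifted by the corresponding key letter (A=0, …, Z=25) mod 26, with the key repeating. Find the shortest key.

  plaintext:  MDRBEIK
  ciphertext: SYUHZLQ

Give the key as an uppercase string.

  i= 0: S-M =  6 → G
  i= 1: Y-D = 21 → V
  i= 2: U-R =  3 → D
  i= 3: H-B =  6 → G
  i= 4: Z-E = 21 → V
  i= 5: L-I =  3 → D
  i= 6: Q-K =  6 → G
  shifts repeat with period 3: GVD

GVD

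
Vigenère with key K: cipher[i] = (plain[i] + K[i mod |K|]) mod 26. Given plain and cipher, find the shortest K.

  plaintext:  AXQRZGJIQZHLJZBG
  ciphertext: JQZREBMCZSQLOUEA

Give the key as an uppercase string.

JTJAFVDU

  i= 0: J-A =  9 → J
  i= 1: Q-X = 19 → T
  i= 2: Z-Q =  9 → J
  i= 3: R-R =  0 → A
  i= 4: E-Z =  5 → F
  i= 5: B-G = 21 → V
  i= 6: M-J =  3 → D
  i= 7: C-I = 20 → U
  i= 8: Z-Q =  9 → J
  i= 9: S-Z = 19 → T
  i=10: Q-H =  9 → J
  i=11: L-L =  0 → A
  i=12: O-J =  5 → F
  i=13: U-Z = 21 → V
  i=14: E-B =  3 → D
  i=15: A-G = 20 → U
  shifts repeat with period 8: JTJAFVDU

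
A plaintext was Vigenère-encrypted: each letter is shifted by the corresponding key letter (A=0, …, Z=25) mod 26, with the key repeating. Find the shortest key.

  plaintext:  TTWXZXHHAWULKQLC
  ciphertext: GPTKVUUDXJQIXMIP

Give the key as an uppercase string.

NWX

  i= 0: G-T = 13 → N
  i= 1: P-T = 22 → W
  i= 2: T-W = 23 → X
  i= 3: K-X = 13 → N
  i= 4: V-Z = 22 → W
  i= 5: U-X = 23 → X
  i= 6: U-H = 13 → N
  i= 7: D-H = 22 → W
  i= 8: X-A = 23 → X
  i= 9: J-W = 13 → N
  i=10: Q-U = 22 → W
  i=11: I-L = 23 → X
  i=12: X-K = 13 → N
  i=13: M-Q = 22 → W
  i=14: I-L = 23 → X
  i=15: P-C = 13 → N
  shifts repeat with period 3: NWX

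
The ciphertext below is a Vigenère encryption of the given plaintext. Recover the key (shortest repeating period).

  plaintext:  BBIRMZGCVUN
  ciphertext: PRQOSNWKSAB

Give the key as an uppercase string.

  i= 0: P-B = 14 → O
  i= 1: R-B = 16 → Q
  i= 2: Q-I =  8 → I
  i= 3: O-R = 23 → X
  i= 4: S-M =  6 → G
  i= 5: N-Z = 14 → O
  i= 6: W-G = 16 → Q
  i= 7: K-C =  8 → I
  i= 8: S-V = 23 → X
  i= 9: A-U =  6 → G
  i=10: B-N = 14 → O
  shifts repeat with period 5: OQIXG

OQIXG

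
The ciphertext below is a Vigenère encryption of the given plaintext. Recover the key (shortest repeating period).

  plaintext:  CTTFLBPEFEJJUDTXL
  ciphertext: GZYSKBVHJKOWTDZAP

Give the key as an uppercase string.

  i= 0: G-C =  4 → E
  i= 1: Z-T =  6 → G
  i= 2: Y-T =  5 → F
  i= 3: S-F = 13 → N
  i= 4: K-L = 25 → Z
  i= 5: B-B =  0 → A
  i= 6: V-P =  6 → G
  i= 7: H-E =  3 → D
  i= 8: J-F =  4 → E
  i= 9: K-E =  6 → G
  i=10: O-J =  5 → F
  i=11: W-J = 13 → N
  i=12: T-U = 25 → Z
  i=13: D-D =  0 → A
  i=14: Z-T =  6 → G
  i=15: A-X =  3 → D
  i=16: P-L =  4 → E
  shifts repeat with period 8: EGFNZAGD

EGFNZAGD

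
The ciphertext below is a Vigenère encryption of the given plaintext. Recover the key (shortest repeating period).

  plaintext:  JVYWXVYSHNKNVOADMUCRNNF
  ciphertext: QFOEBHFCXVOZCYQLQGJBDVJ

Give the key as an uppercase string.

HKQIEM

  i= 0: Q-J =  7 → H
  i= 1: F-V = 10 → K
  i= 2: O-Y = 16 → Q
  i= 3: E-W =  8 → I
  i= 4: B-X =  4 → E
  i= 5: H-V = 12 → M
  i= 6: F-Y =  7 → H
  i= 7: C-S = 10 → K
  i= 8: X-H = 16 → Q
  i= 9: V-N =  8 → I
  i=10: O-K =  4 → E
  i=11: Z-N = 12 → M
  i=12: C-V =  7 → H
  i=13: Y-O = 10 → K
  i=14: Q-A = 16 → Q
  i=15: L-D =  8 → I
  i=16: Q-M =  4 → E
  i=17: G-U = 12 → M
  i=18: J-C =  7 → H
  i=19: B-R = 10 → K
  i=20: D-N = 16 → Q
  i=21: V-N =  8 → I
  i=22: J-F =  4 → E
  shifts repeat with period 6: HKQIEM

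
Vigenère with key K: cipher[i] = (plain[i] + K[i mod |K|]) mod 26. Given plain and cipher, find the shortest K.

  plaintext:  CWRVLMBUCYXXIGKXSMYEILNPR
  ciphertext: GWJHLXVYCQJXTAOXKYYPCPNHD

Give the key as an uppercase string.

EASMALU

  i= 0: G-C =  4 → E
  i= 1: W-W =  0 → A
  i= 2: J-R = 18 → S
  i= 3: H-V = 12 → M
  i= 4: L-L =  0 → A
  i= 5: X-M = 11 → L
  i= 6: V-B = 20 → U
  i= 7: Y-U =  4 → E
  i= 8: C-C =  0 → A
  i= 9: Q-Y = 18 → S
  i=10: J-X = 12 → M
  i=11: X-X =  0 → A
  i=12: T-I = 11 → L
  i=13: A-G = 20 → U
  i=14: O-K =  4 → E
  i=15: X-X =  0 → A
  i=16: K-S = 18 → S
  i=17: Y-M = 12 → M
  i=18: Y-Y =  0 → A
  i=19: P-E = 11 → L
  i=20: C-I = 20 → U
  i=21: P-L =  4 → E
  i=22: N-N =  0 → A
  i=23: H-P = 18 → S
  i=24: D-R = 12 → M
  shifts repeat with period 7: EASMALU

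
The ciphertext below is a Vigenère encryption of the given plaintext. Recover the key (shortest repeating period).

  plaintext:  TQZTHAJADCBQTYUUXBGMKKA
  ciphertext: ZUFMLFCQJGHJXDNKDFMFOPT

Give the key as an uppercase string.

  i= 0: Z-T =  6 → G
  i= 1: U-Q =  4 → E
  i= 2: F-Z =  6 → G
  i= 3: M-T = 19 → T
  i= 4: L-H =  4 → E
  i= 5: F-A =  5 → F
  i= 6: C-J = 19 → T
  i= 7: Q-A = 16 → Q
  i= 8: J-D =  6 → G
  i= 9: G-C =  4 → E
  i=10: H-B =  6 → G
  i=11: J-Q = 19 → T
  i=12: X-T =  4 → E
  i=13: D-Y =  5 → F
  i=14: N-U = 19 → T
  i=15: K-U = 16 → Q
  i=16: D-X =  6 → G
  i=17: F-B =  4 → E
  i=18: M-G =  6 → G
  i=19: F-M = 19 → T
  i=20: O-K =  4 → E
  i=21: P-K =  5 → F
  i=22: T-A = 19 → T
  shifts repeat with period 8: GEGTEFTQ

GEGTEFTQ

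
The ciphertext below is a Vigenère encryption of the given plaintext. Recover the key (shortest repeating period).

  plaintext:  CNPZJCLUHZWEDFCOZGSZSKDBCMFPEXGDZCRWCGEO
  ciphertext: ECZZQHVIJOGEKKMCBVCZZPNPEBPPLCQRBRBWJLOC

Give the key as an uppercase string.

CPKAHFKO

  i= 0: E-C =  2 → C
  i= 1: C-N = 15 → P
  i= 2: Z-P = 10 → K
  i= 3: Z-Z =  0 → A
  i= 4: Q-J =  7 → H
  i= 5: H-C =  5 → F
  i= 6: V-L = 10 → K
  i= 7: I-U = 14 → O
  i= 8: J-H =  2 → C
  i= 9: O-Z = 15 → P
  i=10: G-W = 10 → K
  i=11: E-E =  0 → A
  i=12: K-D =  7 → H
  i=13: K-F =  5 → F
  i=14: M-C = 10 → K
  i=15: C-O = 14 → O
  i=16: B-Z =  2 → C
  i=17: V-G = 15 → P
  i=18: C-S = 10 → K
  i=19: Z-Z =  0 → A
  i=20: Z-S =  7 → H
  i=21: P-K =  5 → F
  i=22: N-D = 10 → K
  i=23: P-B = 14 → O
  i=24: E-C =  2 → C
  i=25: B-M = 15 → P
  i=26: P-F = 10 → K
  i=27: P-P =  0 → A
  i=28: L-E =  7 → H
  i=29: C-X =  5 → F
  i=30: Q-G = 10 → K
  i=31: R-D = 14 → O
  i=32: B-Z =  2 → C
  i=33: R-C = 15 → P
  i=34: B-R = 10 → K
  i=35: W-W =  0 → A
  i=36: J-C =  7 → H
  i=37: L-G =  5 → F
  i=38: O-E = 10 → K
  i=39: C-O = 14 → O
  shifts repeat with period 8: CPKAHFKO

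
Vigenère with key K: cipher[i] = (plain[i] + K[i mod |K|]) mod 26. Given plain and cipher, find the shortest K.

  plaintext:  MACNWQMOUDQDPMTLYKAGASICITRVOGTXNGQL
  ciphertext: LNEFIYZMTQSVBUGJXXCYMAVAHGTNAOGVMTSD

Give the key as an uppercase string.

ZNCSMINY

  i= 0: L-M = 25 → Z
  i= 1: N-A = 13 → N
  i= 2: E-C =  2 → C
  i= 3: F-N = 18 → S
  i= 4: I-W = 12 → M
  i= 5: Y-Q =  8 → I
  i= 6: Z-M = 13 → N
  i= 7: M-O = 24 → Y
  i= 8: T-U = 25 → Z
  i= 9: Q-D = 13 → N
  i=10: S-Q =  2 → C
  i=11: V-D = 18 → S
  i=12: B-P = 12 → M
  i=13: U-M =  8 → I
  i=14: G-T = 13 → N
  i=15: J-L = 24 → Y
  i=16: X-Y = 25 → Z
  i=17: X-K = 13 → N
  i=18: C-A =  2 → C
  i=19: Y-G = 18 → S
  i=20: M-A = 12 → M
  i=21: A-S =  8 → I
  i=22: V-I = 13 → N
  i=23: A-C = 24 → Y
  i=24: H-I = 25 → Z
  i=25: G-T = 13 → N
  i=26: T-R =  2 → C
  i=27: N-V = 18 → S
  i=28: A-O = 12 → M
  i=29: O-G =  8 → I
  i=30: G-T = 13 → N
  i=31: V-X = 24 → Y
  i=32: M-N = 25 → Z
  i=33: T-G = 13 → N
  i=34: S-Q =  2 → C
  i=35: D-L = 18 → S
  shifts repeat with period 8: ZNCSMINY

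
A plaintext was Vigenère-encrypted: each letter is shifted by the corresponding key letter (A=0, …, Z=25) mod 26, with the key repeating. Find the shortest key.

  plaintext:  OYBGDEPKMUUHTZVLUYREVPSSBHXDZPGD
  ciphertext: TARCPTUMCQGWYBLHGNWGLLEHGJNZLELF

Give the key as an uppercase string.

  i= 0: T-O =  5 → F
  i= 1: A-Y =  2 → C
  i= 2: R-B = 16 → Q
  i= 3: C-G = 22 → W
  i= 4: P-D = 12 → M
  i= 5: T-E = 15 → P
  i= 6: U-P =  5 → F
  i= 7: M-K =  2 → C
  i= 8: C-M = 16 → Q
  i= 9: Q-U = 22 → W
  i=10: G-U = 12 → M
  i=11: W-H = 15 → P
  i=12: Y-T =  5 → F
  i=13: B-Z =  2 → C
  i=14: L-V = 16 → Q
  i=15: H-L = 22 → W
  i=16: G-U = 12 → M
  i=17: N-Y = 15 → P
  i=18: W-R =  5 → F
  i=19: G-E =  2 → C
  i=20: L-V = 16 → Q
  i=21: L-P = 22 → W
  i=22: E-S = 12 → M
  i=23: H-S = 15 → P
  i=24: G-B =  5 → F
  i=25: J-H =  2 → C
  i=26: N-X = 16 → Q
  i=27: Z-D = 22 → W
  i=28: L-Z = 12 → M
  i=29: E-P = 15 → P
  i=30: L-G =  5 → F
  i=31: F-D =  2 → C
  shifts repeat with period 6: FCQWMP

FCQWMP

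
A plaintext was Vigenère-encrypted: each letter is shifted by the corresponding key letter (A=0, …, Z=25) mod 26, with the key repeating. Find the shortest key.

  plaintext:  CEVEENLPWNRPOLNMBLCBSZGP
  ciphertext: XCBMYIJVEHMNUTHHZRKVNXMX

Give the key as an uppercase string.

  i= 0: X-C = 21 → V
  i= 1: C-E = 24 → Y
  i= 2: B-V =  6 → G
  i= 3: M-E =  8 → I
  i= 4: Y-E = 20 → U
  i= 5: I-N = 21 → V
  i= 6: J-L = 24 → Y
  i= 7: V-P =  6 → G
  i= 8: E-W =  8 → I
  i= 9: H-N = 20 → U
  i=10: M-R = 21 → V
  i=11: N-P = 24 → Y
  i=12: U-O =  6 → G
  i=13: T-L =  8 → I
  i=14: H-N = 20 → U
  i=15: H-M = 21 → V
  i=16: Z-B = 24 → Y
  i=17: R-L =  6 → G
  i=18: K-C =  8 → I
  i=19: V-B = 20 → U
  i=20: N-S = 21 → V
  i=21: X-Z = 24 → Y
  i=22: M-G =  6 → G
  i=23: X-P =  8 → I
  shifts repeat with period 5: VYGIU

VYGIU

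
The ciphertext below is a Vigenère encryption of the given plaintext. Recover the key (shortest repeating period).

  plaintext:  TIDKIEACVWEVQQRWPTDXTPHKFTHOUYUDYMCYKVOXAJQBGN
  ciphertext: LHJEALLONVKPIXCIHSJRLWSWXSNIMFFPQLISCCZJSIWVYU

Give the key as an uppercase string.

  i= 0: L-T = 18 → S
  i= 1: H-I = 25 → Z
  i= 2: J-D =  6 → G
  i= 3: E-K = 20 → U
  i= 4: A-I = 18 → S
  i= 5: L-E =  7 → H
  i= 6: L-A = 11 → L
  i= 7: O-C = 12 → M
  i= 8: N-V = 18 → S
  i= 9: V-W = 25 → Z
  i=10: K-E =  6 → G
  i=11: P-V = 20 → U
  i=12: I-Q = 18 → S
  i=13: X-Q =  7 → H
  i=14: C-R = 11 → L
  i=15: I-W = 12 → M
  i=16: H-P = 18 → S
  i=17: S-T = 25 → Z
  i=18: J-D =  6 → G
  i=19: R-X = 20 → U
  i=20: L-T = 18 → S
  i=21: W-P =  7 → H
  i=22: S-H = 11 → L
  i=23: W-K = 12 → M
  i=24: X-F = 18 → S
  i=25: S-T = 25 → Z
  i=26: N-H =  6 → G
  i=27: I-O = 20 → U
  i=28: M-U = 18 → S
  i=29: F-Y =  7 → H
  i=30: F-U = 11 → L
  i=31: P-D = 12 → M
  i=32: Q-Y = 18 → S
  i=33: L-M = 25 → Z
  i=34: I-C =  6 → G
  i=35: S-Y = 20 → U
  i=36: C-K = 18 → S
  i=37: C-V =  7 → H
  i=38: Z-O = 11 → L
  i=39: J-X = 12 → M
  i=40: S-A = 18 → S
  i=41: I-J = 25 → Z
  i=42: W-Q =  6 → G
  i=43: V-B = 20 → U
  i=44: Y-G = 18 → S
  i=45: U-N =  7 → H
  shifts repeat with period 8: SZGUSHLM

SZGUSHLM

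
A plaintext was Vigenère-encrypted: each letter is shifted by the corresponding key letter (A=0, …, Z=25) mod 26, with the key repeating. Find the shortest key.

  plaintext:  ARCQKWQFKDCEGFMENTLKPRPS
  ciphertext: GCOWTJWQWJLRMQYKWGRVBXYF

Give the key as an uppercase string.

GLMGJN

  i= 0: G-A =  6 → G
  i= 1: C-R = 11 → L
  i= 2: O-C = 12 → M
  i= 3: W-Q =  6 → G
  i= 4: T-K =  9 → J
  i= 5: J-W = 13 → N
  i= 6: W-Q =  6 → G
  i= 7: Q-F = 11 → L
  i= 8: W-K = 12 → M
  i= 9: J-D =  6 → G
  i=10: L-C =  9 → J
  i=11: R-E = 13 → N
  i=12: M-G =  6 → G
  i=13: Q-F = 11 → L
  i=14: Y-M = 12 → M
  i=15: K-E =  6 → G
  i=16: W-N =  9 → J
  i=17: G-T = 13 → N
  i=18: R-L =  6 → G
  i=19: V-K = 11 → L
  i=20: B-P = 12 → M
  i=21: X-R =  6 → G
  i=22: Y-P =  9 → J
  i=23: F-S = 13 → N
  shifts repeat with period 6: GLMGJN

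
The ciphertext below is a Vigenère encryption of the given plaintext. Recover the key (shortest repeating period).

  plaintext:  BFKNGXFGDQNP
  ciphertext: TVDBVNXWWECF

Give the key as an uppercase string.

SQTOPQ

  i= 0: T-B = 18 → S
  i= 1: V-F = 16 → Q
  i= 2: D-K = 19 → T
  i= 3: B-N = 14 → O
  i= 4: V-G = 15 → P
  i= 5: N-X = 16 → Q
  i= 6: X-F = 18 → S
  i= 7: W-G = 16 → Q
  i= 8: W-D = 19 → T
  i= 9: E-Q = 14 → O
  i=10: C-N = 15 → P
  i=11: F-P = 16 → Q
  shifts repeat with period 6: SQTOPQ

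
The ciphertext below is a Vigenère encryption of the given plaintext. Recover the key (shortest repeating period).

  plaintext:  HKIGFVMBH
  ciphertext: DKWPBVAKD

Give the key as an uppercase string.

WAOJ

  i= 0: D-H = 22 → W
  i= 1: K-K =  0 → A
  i= 2: W-I = 14 → O
  i= 3: P-G =  9 → J
  i= 4: B-F = 22 → W
  i= 5: V-V =  0 → A
  i= 6: A-M = 14 → O
  i= 7: K-B =  9 → J
  i= 8: D-H = 22 → W
  shifts repeat with period 4: WAOJ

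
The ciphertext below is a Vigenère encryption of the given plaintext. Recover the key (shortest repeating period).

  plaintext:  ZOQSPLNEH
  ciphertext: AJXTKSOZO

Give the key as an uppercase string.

BVH

  i= 0: A-Z =  1 → B
  i= 1: J-O = 21 → V
  i= 2: X-Q =  7 → H
  i= 3: T-S =  1 → B
  i= 4: K-P = 21 → V
  i= 5: S-L =  7 → H
  i= 6: O-N =  1 → B
  i= 7: Z-E = 21 → V
  i= 8: O-H =  7 → H
  shifts repeat with period 3: BVH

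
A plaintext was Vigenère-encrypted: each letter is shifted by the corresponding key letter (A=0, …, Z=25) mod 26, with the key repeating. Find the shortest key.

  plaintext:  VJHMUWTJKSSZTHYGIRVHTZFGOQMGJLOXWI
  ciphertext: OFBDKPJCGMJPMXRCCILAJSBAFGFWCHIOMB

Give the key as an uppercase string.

TWURQTQ

  i= 0: O-V = 19 → T
  i= 1: F-J = 22 → W
  i= 2: B-H = 20 → U
  i= 3: D-M = 17 → R
  i= 4: K-U = 16 → Q
  i= 5: P-W = 19 → T
  i= 6: J-T = 16 → Q
  i= 7: C-J = 19 → T
  i= 8: G-K = 22 → W
  i= 9: M-S = 20 → U
  i=10: J-S = 17 → R
  i=11: P-Z = 16 → Q
  i=12: M-T = 19 → T
  i=13: X-H = 16 → Q
  i=14: R-Y = 19 → T
  i=15: C-G = 22 → W
  i=16: C-I = 20 → U
  i=17: I-R = 17 → R
  i=18: L-V = 16 → Q
  i=19: A-H = 19 → T
  i=20: J-T = 16 → Q
  i=21: S-Z = 19 → T
  i=22: B-F = 22 → W
  i=23: A-G = 20 → U
  i=24: F-O = 17 → R
  i=25: G-Q = 16 → Q
  i=26: F-M = 19 → T
  i=27: W-G = 16 → Q
  i=28: C-J = 19 → T
  i=29: H-L = 22 → W
  i=30: I-O = 20 → U
  i=31: O-X = 17 → R
  i=32: M-W = 16 → Q
  i=33: B-I = 19 → T
  shifts repeat with period 7: TWURQTQ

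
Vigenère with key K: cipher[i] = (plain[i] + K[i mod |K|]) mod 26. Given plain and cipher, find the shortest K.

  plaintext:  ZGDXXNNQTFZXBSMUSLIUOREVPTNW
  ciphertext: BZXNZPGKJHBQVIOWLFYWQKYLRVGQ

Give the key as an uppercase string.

CTUQC

  i= 0: B-Z =  2 → C
  i= 1: Z-G = 19 → T
  i= 2: X-D = 20 → U
  i= 3: N-X = 16 → Q
  i= 4: Z-X =  2 → C
  i= 5: P-N =  2 → C
  i= 6: G-N = 19 → T
  i= 7: K-Q = 20 → U
  i= 8: J-T = 16 → Q
  i= 9: H-F =  2 → C
  i=10: B-Z =  2 → C
  i=11: Q-X = 19 → T
  i=12: V-B = 20 → U
  i=13: I-S = 16 → Q
  i=14: O-M =  2 → C
  i=15: W-U =  2 → C
  i=16: L-S = 19 → T
  i=17: F-L = 20 → U
  i=18: Y-I = 16 → Q
  i=19: W-U =  2 → C
  i=20: Q-O =  2 → C
  i=21: K-R = 19 → T
  i=22: Y-E = 20 → U
  i=23: L-V = 16 → Q
  i=24: R-P =  2 → C
  i=25: V-T =  2 → C
  i=26: G-N = 19 → T
  i=27: Q-W = 20 → U
  shifts repeat with period 5: CTUQC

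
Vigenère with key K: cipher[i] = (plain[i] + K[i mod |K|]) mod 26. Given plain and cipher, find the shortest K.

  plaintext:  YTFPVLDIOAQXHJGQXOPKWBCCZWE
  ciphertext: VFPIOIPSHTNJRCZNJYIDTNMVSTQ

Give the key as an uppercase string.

  i= 0: V-Y = 23 → X
  i= 1: F-T = 12 → M
  i= 2: P-F = 10 → K
  i= 3: I-P = 19 → T
  i= 4: O-V = 19 → T
  i= 5: I-L = 23 → X
  i= 6: P-D = 12 → M
  i= 7: S-I = 10 → K
  i= 8: H-O = 19 → T
  i= 9: T-A = 19 → T
  i=10: N-Q = 23 → X
  i=11: J-X = 12 → M
  i=12: R-H = 10 → K
  i=13: C-J = 19 → T
  i=14: Z-G = 19 → T
  i=15: N-Q = 23 → X
  i=16: J-X = 12 → M
  i=17: Y-O = 10 → K
  i=18: I-P = 19 → T
  i=19: D-K = 19 → T
  i=20: T-W = 23 → X
  i=21: N-B = 12 → M
  i=22: M-C = 10 → K
  i=23: V-C = 19 → T
  i=24: S-Z = 19 → T
  i=25: T-W = 23 → X
  i=26: Q-E = 12 → M
  shifts repeat with period 5: XMKTT

XMKTT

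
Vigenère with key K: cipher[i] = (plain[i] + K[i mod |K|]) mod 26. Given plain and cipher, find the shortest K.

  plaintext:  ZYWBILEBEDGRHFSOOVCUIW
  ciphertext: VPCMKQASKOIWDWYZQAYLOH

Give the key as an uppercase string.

WRGLCF

  i= 0: V-Z = 22 → W
  i= 1: P-Y = 17 → R
  i= 2: C-W =  6 → G
  i= 3: M-B = 11 → L
  i= 4: K-I =  2 → C
  i= 5: Q-L =  5 → F
  i= 6: A-E = 22 → W
  i= 7: S-B = 17 → R
  i= 8: K-E =  6 → G
  i= 9: O-D = 11 → L
  i=10: I-G =  2 → C
  i=11: W-R =  5 → F
  i=12: D-H = 22 → W
  i=13: W-F = 17 → R
  i=14: Y-S =  6 → G
  i=15: Z-O = 11 → L
  i=16: Q-O =  2 → C
  i=17: A-V =  5 → F
  i=18: Y-C = 22 → W
  i=19: L-U = 17 → R
  i=20: O-I =  6 → G
  i=21: H-W = 11 → L
  shifts repeat with period 6: WRGLCF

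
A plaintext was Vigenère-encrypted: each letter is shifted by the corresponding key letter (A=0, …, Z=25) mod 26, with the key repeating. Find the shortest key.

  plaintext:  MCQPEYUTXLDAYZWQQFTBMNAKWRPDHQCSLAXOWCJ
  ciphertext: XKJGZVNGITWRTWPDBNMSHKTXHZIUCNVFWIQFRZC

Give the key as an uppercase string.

  i= 0: X-M = 11 → L
  i= 1: K-C =  8 → I
  i= 2: J-Q = 19 → T
  i= 3: G-P = 17 → R
  i= 4: Z-E = 21 → V
  i= 5: V-Y = 23 → X
  i= 6: N-U = 19 → T
  i= 7: G-T = 13 → N
  i= 8: I-X = 11 → L
  i= 9: T-L =  8 → I
  i=10: W-D = 19 → T
  i=11: R-A = 17 → R
  i=12: T-Y = 21 → V
  i=13: W-Z = 23 → X
  i=14: P-W = 19 → T
  i=15: D-Q = 13 → N
  i=16: B-Q = 11 → L
  i=17: N-F =  8 → I
  i=18: M-T = 19 → T
  i=19: S-B = 17 → R
  i=20: H-M = 21 → V
  i=21: K-N = 23 → X
  i=22: T-A = 19 → T
  i=23: X-K = 13 → N
  i=24: H-W = 11 → L
  i=25: Z-R =  8 → I
  i=26: I-P = 19 → T
  i=27: U-D = 17 → R
  i=28: C-H = 21 → V
  i=29: N-Q = 23 → X
  i=30: V-C = 19 → T
  i=31: F-S = 13 → N
  i=32: W-L = 11 → L
  i=33: I-A =  8 → I
  i=34: Q-X = 19 → T
  i=35: F-O = 17 → R
  i=36: R-W = 21 → V
  i=37: Z-C = 23 → X
  i=38: C-J = 19 → T
  shifts repeat with period 8: LITRVXTN

LITRVXTN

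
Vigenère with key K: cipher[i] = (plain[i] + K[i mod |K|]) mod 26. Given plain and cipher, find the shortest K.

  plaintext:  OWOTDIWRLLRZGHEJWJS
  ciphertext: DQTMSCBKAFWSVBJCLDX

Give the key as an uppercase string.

  i= 0: D-O = 15 → P
  i= 1: Q-W = 20 → U
  i= 2: T-O =  5 → F
  i= 3: M-T = 19 → T
  i= 4: S-D = 15 → P
  i= 5: C-I = 20 → U
  i= 6: B-W =  5 → F
  i= 7: K-R = 19 → T
  i= 8: A-L = 15 → P
  i= 9: F-L = 20 → U
  i=10: W-R =  5 → F
  i=11: S-Z = 19 → T
  i=12: V-G = 15 → P
  i=13: B-H = 20 → U
  i=14: J-E =  5 → F
  i=15: C-J = 19 → T
  i=16: L-W = 15 → P
  i=17: D-J = 20 → U
  i=18: X-S =  5 → F
  shifts repeat with period 4: PUFT

PUFT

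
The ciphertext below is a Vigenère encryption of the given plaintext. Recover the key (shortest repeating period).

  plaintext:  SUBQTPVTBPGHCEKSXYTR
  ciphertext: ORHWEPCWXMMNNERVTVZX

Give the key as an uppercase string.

  i= 0: O-S = 22 → W
  i= 1: R-U = 23 → X
  i= 2: H-B =  6 → G
  i= 3: W-Q =  6 → G
  i= 4: E-T = 11 → L
  i= 5: P-P =  0 → A
  i= 6: C-V =  7 → H
  i= 7: W-T =  3 → D
  i= 8: X-B = 22 → W
  i= 9: M-P = 23 → X
  i=10: M-G =  6 → G
  i=11: N-H =  6 → G
  i=12: N-C = 11 → L
  i=13: E-E =  0 → A
  i=14: R-K =  7 → H
  i=15: V-S =  3 → D
  i=16: T-X = 22 → W
  i=17: V-Y = 23 → X
  i=18: Z-T =  6 → G
  i=19: X-R =  6 → G
  shifts repeat with period 8: WXGGLAHD

WXGGLAHD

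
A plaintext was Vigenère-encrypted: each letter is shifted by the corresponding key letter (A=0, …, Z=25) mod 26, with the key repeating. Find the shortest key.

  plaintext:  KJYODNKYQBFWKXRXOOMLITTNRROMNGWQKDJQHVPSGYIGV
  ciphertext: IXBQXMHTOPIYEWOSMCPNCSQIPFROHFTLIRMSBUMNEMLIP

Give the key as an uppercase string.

YODCUZXV

  i= 0: I-K = 24 → Y
  i= 1: X-J = 14 → O
  i= 2: B-Y =  3 → D
  i= 3: Q-O =  2 → C
  i= 4: X-D = 20 → U
  i= 5: M-N = 25 → Z
  i= 6: H-K = 23 → X
  i= 7: T-Y = 21 → V
  i= 8: O-Q = 24 → Y
  i= 9: P-B = 14 → O
  i=10: I-F =  3 → D
  i=11: Y-W =  2 → C
  i=12: E-K = 20 → U
  i=13: W-X = 25 → Z
  i=14: O-R = 23 → X
  i=15: S-X = 21 → V
  i=16: M-O = 24 → Y
  i=17: C-O = 14 → O
  i=18: P-M =  3 → D
  i=19: N-L =  2 → C
  i=20: C-I = 20 → U
  i=21: S-T = 25 → Z
  i=22: Q-T = 23 → X
  i=23: I-N = 21 → V
  i=24: P-R = 24 → Y
  i=25: F-R = 14 → O
  i=26: R-O =  3 → D
  i=27: O-M =  2 → C
  i=28: H-N = 20 → U
  i=29: F-G = 25 → Z
  i=30: T-W = 23 → X
  i=31: L-Q = 21 → V
  i=32: I-K = 24 → Y
  i=33: R-D = 14 → O
  i=34: M-J =  3 → D
  i=35: S-Q =  2 → C
  i=36: B-H = 20 → U
  i=37: U-V = 25 → Z
  i=38: M-P = 23 → X
  i=39: N-S = 21 → V
  i=40: E-G = 24 → Y
  i=41: M-Y = 14 → O
  i=42: L-I =  3 → D
  i=43: I-G =  2 → C
  i=44: P-V = 20 → U
  shifts repeat with period 8: YODCUZXV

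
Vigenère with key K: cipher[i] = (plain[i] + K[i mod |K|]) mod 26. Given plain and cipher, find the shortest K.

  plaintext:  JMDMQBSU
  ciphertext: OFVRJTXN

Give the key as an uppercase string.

  i= 0: O-J =  5 → F
  i= 1: F-M = 19 → T
  i= 2: V-D = 18 → S
  i= 3: R-M =  5 → F
  i= 4: J-Q = 19 → T
  i= 5: T-B = 18 → S
  i= 6: X-S =  5 → F
  i= 7: N-U = 19 → T
  shifts repeat with period 3: FTS

FTS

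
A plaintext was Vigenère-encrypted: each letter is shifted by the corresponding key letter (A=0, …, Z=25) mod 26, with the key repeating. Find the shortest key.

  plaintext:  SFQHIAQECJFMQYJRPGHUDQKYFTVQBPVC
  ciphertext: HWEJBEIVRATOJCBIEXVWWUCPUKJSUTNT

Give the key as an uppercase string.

  i= 0: H-S = 15 → P
  i= 1: W-F = 17 → R
  i= 2: E-Q = 14 → O
  i= 3: J-H =  2 → C
  i= 4: B-I = 19 → T
  i= 5: E-A =  4 → E
  i= 6: I-Q = 18 → S
  i= 7: V-E = 17 → R
  i= 8: R-C = 15 → P
  i= 9: A-J = 17 → R
  i=10: T-F = 14 → O
  i=11: O-M =  2 → C
  i=12: J-Q = 19 → T
  i=13: C-Y =  4 → E
  i=14: B-J = 18 → S
  i=15: I-R = 17 → R
  i=16: E-P = 15 → P
  i=17: X-G = 17 → R
  i=18: V-H = 14 → O
  i=19: W-U =  2 → C
  i=20: W-D = 19 → T
  i=21: U-Q =  4 → E
  i=22: C-K = 18 → S
  i=23: P-Y = 17 → R
  i=24: U-F = 15 → P
  i=25: K-T = 17 → R
  i=26: J-V = 14 → O
  i=27: S-Q =  2 → C
  i=28: U-B = 19 → T
  i=29: T-P =  4 → E
  i=30: N-V = 18 → S
  i=31: T-C = 17 → R
  shifts repeat with period 8: PROCTESR

PROCTESR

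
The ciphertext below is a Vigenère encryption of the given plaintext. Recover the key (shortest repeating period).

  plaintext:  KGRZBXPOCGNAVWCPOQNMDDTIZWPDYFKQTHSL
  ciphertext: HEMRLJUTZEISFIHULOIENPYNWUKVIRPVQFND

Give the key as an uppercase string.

XYVSKMFF

  i= 0: H-K = 23 → X
  i= 1: E-G = 24 → Y
  i= 2: M-R = 21 → V
  i= 3: R-Z = 18 → S
  i= 4: L-B = 10 → K
  i= 5: J-X = 12 → M
  i= 6: U-P =  5 → F
  i= 7: T-O =  5 → F
  i= 8: Z-C = 23 → X
  i= 9: E-G = 24 → Y
  i=10: I-N = 21 → V
  i=11: S-A = 18 → S
  i=12: F-V = 10 → K
  i=13: I-W = 12 → M
  i=14: H-C =  5 → F
  i=15: U-P =  5 → F
  i=16: L-O = 23 → X
  i=17: O-Q = 24 → Y
  i=18: I-N = 21 → V
  i=19: E-M = 18 → S
  i=20: N-D = 10 → K
  i=21: P-D = 12 → M
  i=22: Y-T =  5 → F
  i=23: N-I =  5 → F
  i=24: W-Z = 23 → X
  i=25: U-W = 24 → Y
  i=26: K-P = 21 → V
  i=27: V-D = 18 → S
  i=28: I-Y = 10 → K
  i=29: R-F = 12 → M
  i=30: P-K =  5 → F
  i=31: V-Q =  5 → F
  i=32: Q-T = 23 → X
  i=33: F-H = 24 → Y
  i=34: N-S = 21 → V
  i=35: D-L = 18 → S
  shifts repeat with period 8: XYVSKMFF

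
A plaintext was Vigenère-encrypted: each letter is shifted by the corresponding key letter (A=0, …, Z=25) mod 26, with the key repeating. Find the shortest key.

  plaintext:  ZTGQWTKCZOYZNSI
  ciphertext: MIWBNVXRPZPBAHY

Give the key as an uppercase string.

NPQLRC

  i= 0: M-Z = 13 → N
  i= 1: I-T = 15 → P
  i= 2: W-G = 16 → Q
  i= 3: B-Q = 11 → L
  i= 4: N-W = 17 → R
  i= 5: V-T =  2 → C
  i= 6: X-K = 13 → N
  i= 7: R-C = 15 → P
  i= 8: P-Z = 16 → Q
  i= 9: Z-O = 11 → L
  i=10: P-Y = 17 → R
  i=11: B-Z =  2 → C
  i=12: A-N = 13 → N
  i=13: H-S = 15 → P
  i=14: Y-I = 16 → Q
  shifts repeat with period 6: NPQLRC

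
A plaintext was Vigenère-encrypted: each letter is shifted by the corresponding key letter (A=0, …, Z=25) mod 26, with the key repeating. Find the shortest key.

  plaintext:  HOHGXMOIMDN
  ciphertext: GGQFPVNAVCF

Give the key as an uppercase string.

  i= 0: G-H = 25 → Z
  i= 1: G-O = 18 → S
  i= 2: Q-H =  9 → J
  i= 3: F-G = 25 → Z
  i= 4: P-X = 18 → S
  i= 5: V-M =  9 → J
  i= 6: N-O = 25 → Z
  i= 7: A-I = 18 → S
  i= 8: V-M =  9 → J
  i= 9: C-D = 25 → Z
  i=10: F-N = 18 → S
  shifts repeat with period 3: ZSJ

ZSJ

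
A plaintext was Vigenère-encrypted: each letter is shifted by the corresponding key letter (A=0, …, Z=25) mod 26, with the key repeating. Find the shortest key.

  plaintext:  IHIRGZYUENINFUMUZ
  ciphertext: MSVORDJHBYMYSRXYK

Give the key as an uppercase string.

  i= 0: M-I =  4 → E
  i= 1: S-H = 11 → L
  i= 2: V-I = 13 → N
  i= 3: O-R = 23 → X
  i= 4: R-G = 11 → L
  i= 5: D-Z =  4 → E
  i= 6: J-Y = 11 → L
  i= 7: H-U = 13 → N
  i= 8: B-E = 23 → X
  i= 9: Y-N = 11 → L
  i=10: M-I =  4 → E
  i=11: Y-N = 11 → L
  i=12: S-F = 13 → N
  i=13: R-U = 23 → X
  i=14: X-M = 11 → L
  i=15: Y-U =  4 → E
  i=16: K-Z = 11 → L
  shifts repeat with period 5: ELNXL

ELNXL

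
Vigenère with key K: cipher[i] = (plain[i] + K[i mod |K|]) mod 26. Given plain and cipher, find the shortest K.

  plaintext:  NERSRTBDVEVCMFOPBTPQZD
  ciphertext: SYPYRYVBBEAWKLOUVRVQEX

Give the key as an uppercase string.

  i= 0: S-N =  5 → F
  i= 1: Y-E = 20 → U
  i= 2: P-R = 24 → Y
  i= 3: Y-S =  6 → G
  i= 4: R-R =  0 → A
  i= 5: Y-T =  5 → F
  i= 6: V-B = 20 → U
  i= 7: B-D = 24 → Y
  i= 8: B-V =  6 → G
  i= 9: E-E =  0 → A
  i=10: A-V =  5 → F
  i=11: W-C = 20 → U
  i=12: K-M = 24 → Y
  i=13: L-F =  6 → G
  i=14: O-O =  0 → A
  i=15: U-P =  5 → F
  i=16: V-B = 20 → U
  i=17: R-T = 24 → Y
  i=18: V-P =  6 → G
  i=19: Q-Q =  0 → A
  i=20: E-Z =  5 → F
  i=21: X-D = 20 → U
  shifts repeat with period 5: FUYGA

FUYGA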